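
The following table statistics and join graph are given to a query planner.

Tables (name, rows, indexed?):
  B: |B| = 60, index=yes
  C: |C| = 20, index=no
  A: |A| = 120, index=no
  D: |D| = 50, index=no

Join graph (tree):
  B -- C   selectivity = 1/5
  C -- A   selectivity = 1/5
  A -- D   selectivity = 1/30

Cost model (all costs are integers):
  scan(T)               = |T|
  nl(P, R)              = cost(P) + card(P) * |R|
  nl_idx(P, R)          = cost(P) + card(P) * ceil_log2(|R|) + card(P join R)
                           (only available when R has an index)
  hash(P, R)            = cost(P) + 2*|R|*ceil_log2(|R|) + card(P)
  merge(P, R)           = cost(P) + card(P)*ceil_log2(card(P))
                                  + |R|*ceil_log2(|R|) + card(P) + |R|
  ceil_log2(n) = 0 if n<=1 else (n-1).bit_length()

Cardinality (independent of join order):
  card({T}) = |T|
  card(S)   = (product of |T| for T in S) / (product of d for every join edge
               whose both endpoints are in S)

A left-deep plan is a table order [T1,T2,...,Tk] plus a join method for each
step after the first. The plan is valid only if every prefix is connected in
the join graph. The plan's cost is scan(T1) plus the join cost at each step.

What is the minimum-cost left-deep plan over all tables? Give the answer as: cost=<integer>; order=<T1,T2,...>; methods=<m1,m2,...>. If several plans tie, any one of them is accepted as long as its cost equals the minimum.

cost=2760; order=A,D,C,B; methods=hash,hash,hash

Selinger DP (subsets sized 1..n):
  {B}: scan cost=60, card=60
  {C}: scan cost=20, card=20
  {A}: scan cost=120, card=120
  {D}: scan cost=50, card=50
  {BC}: card=240; try (C,hash)→320, (B,nl_idx)→380, (B,merge)→560, (C,merge)→600, (B,hash)→760, (B,nl)→1220 …(+1); best=320 via (C,hash)
  {AC}: card=480; try (C,hash)→440, (A,merge)→1100, (C,merge)→1200, (A,hash)→1720, (A,nl)→2420, (C,nl)→2520; best=440 via (C,hash)
  {AD}: card=200; try (D,hash)→840, (A,merge)→1360, (D,merge)→1430, (A,hash)→1780, (A,nl)→6050, (D,nl)→6120; best=840 via (D,hash)
  {ABC}: card=5760; try (B,hash)→1640, (A,hash)→2240, (A,merge)→3440, (B,merge)→5660, (B,nl_idx)→9080, (A,nl)→29120 …(+1); best=1640 via (B,hash)
  {ACD}: card=800; try (C,hash)→1240, (D,hash)→1520, (C,merge)→2760, (C,nl)→4840, (D,merge)→5590, (D,nl)→24440; best=1240 via (C,hash)
  {ABCD}: card=9600; try (B,hash)→2760, (D,hash)→8000, (B,merge)→10460, (B,nl_idx)→15640, (B,nl)→49240, (D,merge)→82630 …(+1); best=2760 via (B,hash)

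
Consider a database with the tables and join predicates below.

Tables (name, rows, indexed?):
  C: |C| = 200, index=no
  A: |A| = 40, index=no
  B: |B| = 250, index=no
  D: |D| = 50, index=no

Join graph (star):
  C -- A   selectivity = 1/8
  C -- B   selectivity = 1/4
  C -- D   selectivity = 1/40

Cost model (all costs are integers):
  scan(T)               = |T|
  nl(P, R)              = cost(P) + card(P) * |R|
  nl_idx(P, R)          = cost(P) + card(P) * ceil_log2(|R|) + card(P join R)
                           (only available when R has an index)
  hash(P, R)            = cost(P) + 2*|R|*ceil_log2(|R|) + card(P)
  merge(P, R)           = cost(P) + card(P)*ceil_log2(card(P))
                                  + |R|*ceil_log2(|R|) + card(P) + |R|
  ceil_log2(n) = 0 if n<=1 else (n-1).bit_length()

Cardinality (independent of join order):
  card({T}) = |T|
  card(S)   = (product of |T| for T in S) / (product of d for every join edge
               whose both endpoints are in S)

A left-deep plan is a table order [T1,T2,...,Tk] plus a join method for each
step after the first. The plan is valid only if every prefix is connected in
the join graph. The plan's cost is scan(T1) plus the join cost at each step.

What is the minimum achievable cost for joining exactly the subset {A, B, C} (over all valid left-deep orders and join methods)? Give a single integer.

Selinger DP over subsets of {A,B,C}:
  {C}: scan cost=200, card=200
  {A}: scan cost=40, card=40
  {B}: scan cost=250, card=250
  {AC}: card=1000; try (A,hash)→880, (C,merge)→2120, (A,merge)→2280, (C,hash)→3280, (C,nl)→8040, (A,nl)→8200; best=880 via (A,hash)
  {BC}: card=12500; try (C,hash)→3700, (B,merge)→4250, (C,merge)→4300, (B,hash)→4400, (B,nl)→50200, (C,nl)→50250; best=3700 via (C,hash)
  {ABC}: card=62500; try (B,hash)→5880, (B,merge)→14130, (A,hash)→16680, (A,merge)→191480, (B,nl)→250880, (A,nl)→503700; best=5880 via (B,hash)

5880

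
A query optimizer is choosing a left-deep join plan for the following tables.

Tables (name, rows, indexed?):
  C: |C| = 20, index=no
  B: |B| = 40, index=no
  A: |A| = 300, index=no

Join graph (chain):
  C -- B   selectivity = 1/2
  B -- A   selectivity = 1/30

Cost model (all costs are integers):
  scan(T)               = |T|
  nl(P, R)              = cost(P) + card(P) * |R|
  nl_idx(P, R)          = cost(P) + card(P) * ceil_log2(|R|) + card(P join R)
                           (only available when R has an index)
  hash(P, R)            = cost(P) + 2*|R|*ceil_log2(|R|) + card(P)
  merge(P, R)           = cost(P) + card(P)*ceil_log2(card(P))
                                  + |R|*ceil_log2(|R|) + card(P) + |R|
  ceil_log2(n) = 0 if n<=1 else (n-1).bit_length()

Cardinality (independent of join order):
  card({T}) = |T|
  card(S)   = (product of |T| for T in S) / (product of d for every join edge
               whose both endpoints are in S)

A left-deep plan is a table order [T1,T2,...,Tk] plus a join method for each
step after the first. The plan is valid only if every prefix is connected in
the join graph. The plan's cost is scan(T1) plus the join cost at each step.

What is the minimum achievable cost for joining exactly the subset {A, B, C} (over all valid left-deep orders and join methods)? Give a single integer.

Selinger DP over subsets of {A,B,C}:
  {C}: scan cost=20, card=20
  {B}: scan cost=40, card=40
  {A}: scan cost=300, card=300
  {BC}: card=400; try (C,hash)→280, (B,merge)→420, (C,merge)→440, (B,hash)→520, (B,nl)→820, (C,nl)→840; best=280 via (C,hash)
  {AB}: card=400; try (B,hash)→1080, (A,merge)→3320, (B,merge)→3580, (A,hash)→5480, (A,nl)→12040, (B,nl)→12300; best=1080 via (B,hash)
  {ABC}: card=4000; try (C,hash)→1680, (C,merge)→5200, (A,hash)→6080, (A,merge)→7280, (C,nl)→9080, (A,nl)→120280; best=1680 via (C,hash)

1680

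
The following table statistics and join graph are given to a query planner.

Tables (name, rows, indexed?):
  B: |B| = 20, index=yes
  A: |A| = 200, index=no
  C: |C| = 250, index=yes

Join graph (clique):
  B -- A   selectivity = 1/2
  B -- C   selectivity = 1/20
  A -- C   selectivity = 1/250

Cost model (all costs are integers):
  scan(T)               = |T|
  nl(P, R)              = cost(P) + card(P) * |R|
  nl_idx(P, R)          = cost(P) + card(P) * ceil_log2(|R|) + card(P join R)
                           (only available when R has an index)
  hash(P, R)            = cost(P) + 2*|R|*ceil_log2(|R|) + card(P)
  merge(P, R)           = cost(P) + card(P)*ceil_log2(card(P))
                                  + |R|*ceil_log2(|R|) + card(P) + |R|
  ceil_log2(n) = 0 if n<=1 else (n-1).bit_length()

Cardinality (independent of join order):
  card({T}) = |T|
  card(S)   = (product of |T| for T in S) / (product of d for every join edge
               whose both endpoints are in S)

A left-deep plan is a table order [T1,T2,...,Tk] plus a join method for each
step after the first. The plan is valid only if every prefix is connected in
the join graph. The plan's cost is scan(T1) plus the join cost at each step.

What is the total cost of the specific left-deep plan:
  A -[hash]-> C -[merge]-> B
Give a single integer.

step 1: scan A: cost=200, card=200
step 2: join C via hash
    card(P join C) = 200*250/(250) = 200
    cost = 200 + 2*250*8 + 200 = 4400
step 3: join B via merge
    card(P join B) = 200*20/(2*20) = 100
    cost = 4400 + 200*8 + 20*5 + 200 + 20 = 6320

6320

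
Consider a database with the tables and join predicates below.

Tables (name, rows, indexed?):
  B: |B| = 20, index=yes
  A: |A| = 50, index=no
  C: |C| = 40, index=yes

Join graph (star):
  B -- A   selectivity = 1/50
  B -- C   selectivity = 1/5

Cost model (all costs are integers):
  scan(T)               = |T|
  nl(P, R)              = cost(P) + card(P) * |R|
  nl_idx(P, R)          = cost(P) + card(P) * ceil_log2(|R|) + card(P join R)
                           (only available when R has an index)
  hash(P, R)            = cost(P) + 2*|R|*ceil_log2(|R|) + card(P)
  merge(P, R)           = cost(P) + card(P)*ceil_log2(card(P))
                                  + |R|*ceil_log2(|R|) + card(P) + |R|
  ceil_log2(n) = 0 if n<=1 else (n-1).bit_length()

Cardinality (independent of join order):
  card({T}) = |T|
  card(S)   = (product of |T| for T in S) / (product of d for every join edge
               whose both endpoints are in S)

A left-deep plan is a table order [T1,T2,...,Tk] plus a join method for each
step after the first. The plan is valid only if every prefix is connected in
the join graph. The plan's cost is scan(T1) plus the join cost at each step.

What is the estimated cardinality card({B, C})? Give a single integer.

Tables in S: B(20), C(40)
Edges inside S: B-C(d=5)
numerator = 20 * 40 = 800
denominator = 5 = 5
card(S) = 800 / 5 = 160

160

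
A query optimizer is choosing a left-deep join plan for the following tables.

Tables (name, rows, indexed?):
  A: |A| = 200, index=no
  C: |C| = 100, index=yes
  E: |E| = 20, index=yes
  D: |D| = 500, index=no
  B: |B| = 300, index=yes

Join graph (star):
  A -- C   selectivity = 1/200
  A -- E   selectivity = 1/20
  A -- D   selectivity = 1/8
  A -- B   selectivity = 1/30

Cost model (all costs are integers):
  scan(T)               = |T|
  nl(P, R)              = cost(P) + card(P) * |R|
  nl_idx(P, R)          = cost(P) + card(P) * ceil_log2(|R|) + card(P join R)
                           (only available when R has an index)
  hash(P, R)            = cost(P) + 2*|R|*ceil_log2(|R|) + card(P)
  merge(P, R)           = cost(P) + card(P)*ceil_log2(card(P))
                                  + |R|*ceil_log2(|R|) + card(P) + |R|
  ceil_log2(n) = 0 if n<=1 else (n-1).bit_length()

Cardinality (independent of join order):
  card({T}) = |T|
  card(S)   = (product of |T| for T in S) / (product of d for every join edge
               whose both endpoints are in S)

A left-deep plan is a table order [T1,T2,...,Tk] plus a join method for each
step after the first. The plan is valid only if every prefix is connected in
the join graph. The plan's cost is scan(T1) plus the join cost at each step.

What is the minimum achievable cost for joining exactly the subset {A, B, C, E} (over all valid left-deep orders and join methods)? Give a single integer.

3900

Selinger DP over subsets of {A,B,C,E}:
  {A}: scan cost=200, card=200
  {C}: scan cost=100, card=100
  {E}: scan cost=20, card=20
  {B}: scan cost=300, card=300
  {AC}: card=100; try (C,nl_idx)→1700, (C,hash)→1800, (A,merge)→2700, (C,merge)→2800, (A,hash)→3400, (A,nl)→20100 …(+1); best=1700 via (C,nl_idx)
  {AE}: card=200; try (E,hash)→600, (E,nl_idx)→1400, (A,merge)→1940, (E,merge)→2120, (A,hash)→3240, (A,nl)→4020 …(+1); best=600 via (E,hash)
  {AB}: card=2000; try (A,hash)→3800, (B,nl_idx)→4000, (B,merge)→5000, (A,merge)→5100, (B,hash)→5800, (B,nl)→60200 …(+1); best=3800 via (A,hash)
  {ACE}: card=100; try (E,hash)→2000, (C,nl_idx)→2100, (C,hash)→2200, (E,nl_idx)→2300, (E,merge)→2620, (C,merge)→3200 …(+2); best=2000 via (E,hash)
  {ABC}: card=1000; try (B,nl_idx)→3600, (B,merge)→5500, (C,hash)→7200, (B,hash)→7200, (C,nl_idx)→18800, (C,merge)→28600 …(+2); best=3600 via (B,nl_idx)
  {ABE}: card=2000; try (B,nl_idx)→4400, (B,merge)→5400, (E,hash)→6000, (B,hash)→6200, (E,nl_idx)→15800, (E,merge)→27920 …(+2); best=4400 via (B,nl_idx)
  {ABCE}: card=1000; try (B,nl_idx)→3900, (E,hash)→4800, (B,merge)→5800, (B,hash)→7500, (C,hash)→7800, (E,nl_idx)→9600 …(+6); best=3900 via (B,nl_idx)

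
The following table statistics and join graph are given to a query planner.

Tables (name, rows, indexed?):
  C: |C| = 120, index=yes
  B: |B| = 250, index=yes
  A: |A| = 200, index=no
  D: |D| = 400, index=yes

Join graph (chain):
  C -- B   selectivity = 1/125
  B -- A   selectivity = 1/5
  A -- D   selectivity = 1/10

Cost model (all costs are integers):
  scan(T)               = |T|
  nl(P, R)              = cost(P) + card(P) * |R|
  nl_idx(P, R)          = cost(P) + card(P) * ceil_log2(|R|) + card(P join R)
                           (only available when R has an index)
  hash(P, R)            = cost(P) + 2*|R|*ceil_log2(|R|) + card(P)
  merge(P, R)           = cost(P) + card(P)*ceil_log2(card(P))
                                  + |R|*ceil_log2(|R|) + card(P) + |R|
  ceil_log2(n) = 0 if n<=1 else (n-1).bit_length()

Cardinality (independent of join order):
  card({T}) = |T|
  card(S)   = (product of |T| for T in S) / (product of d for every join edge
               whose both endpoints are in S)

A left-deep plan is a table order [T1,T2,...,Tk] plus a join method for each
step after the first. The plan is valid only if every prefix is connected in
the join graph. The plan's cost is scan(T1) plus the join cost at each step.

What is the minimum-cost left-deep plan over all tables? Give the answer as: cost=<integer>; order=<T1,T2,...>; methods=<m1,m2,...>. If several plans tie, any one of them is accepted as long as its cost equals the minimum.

Selinger DP (subsets sized 1..n):
  {C}: scan cost=120, card=120
  {B}: scan cost=250, card=250
  {A}: scan cost=200, card=200
  {D}: scan cost=400, card=400
  {BC}: card=240; try (B,nl_idx)→1320, (C,hash)→2180, (C,nl_idx)→2240, (B,merge)→3330, (C,merge)→3460, (B,hash)→4240 …(+2); best=1320 via (B,nl_idx)
  {AB}: card=10000; try (A,hash)→3700, (B,merge)→4250, (A,merge)→4300, (B,hash)→4400, (B,nl_idx)→11800, (B,nl)→50200 …(+1); best=3700 via (A,hash)
  {AD}: card=8000; try (A,hash)→4000, (D,merge)→6000, (A,merge)→6200, (D,hash)→7600, (D,nl_idx)→10000, (D,nl)→80200 …(+1); best=4000 via (A,hash)
  {ABC}: card=9600; try (A,hash)→4760, (A,merge)→5280, (C,hash)→15380, (A,nl)→49320, (C,nl_idx)→83300, (C,merge)→154660 …(+1); best=4760 via (A,hash)
  {ABD}: card=400000; try (B,hash)→16000, (D,hash)→20900, (B,merge)→118250, (D,merge)→157700, (B,nl_idx)→468000, (D,nl_idx)→493700 …(+2); best=16000 via (B,hash)
  {ABCD}: card=384000; try (D,hash)→21560, (D,merge)→152760, (C,hash)→417680, (D,nl_idx)→475160, (C,nl_idx)→3200000, (D,nl)→3844760 …(+2); best=21560 via (D,hash)

cost=21560; order=C,B,A,D; methods=nl_idx,hash,hash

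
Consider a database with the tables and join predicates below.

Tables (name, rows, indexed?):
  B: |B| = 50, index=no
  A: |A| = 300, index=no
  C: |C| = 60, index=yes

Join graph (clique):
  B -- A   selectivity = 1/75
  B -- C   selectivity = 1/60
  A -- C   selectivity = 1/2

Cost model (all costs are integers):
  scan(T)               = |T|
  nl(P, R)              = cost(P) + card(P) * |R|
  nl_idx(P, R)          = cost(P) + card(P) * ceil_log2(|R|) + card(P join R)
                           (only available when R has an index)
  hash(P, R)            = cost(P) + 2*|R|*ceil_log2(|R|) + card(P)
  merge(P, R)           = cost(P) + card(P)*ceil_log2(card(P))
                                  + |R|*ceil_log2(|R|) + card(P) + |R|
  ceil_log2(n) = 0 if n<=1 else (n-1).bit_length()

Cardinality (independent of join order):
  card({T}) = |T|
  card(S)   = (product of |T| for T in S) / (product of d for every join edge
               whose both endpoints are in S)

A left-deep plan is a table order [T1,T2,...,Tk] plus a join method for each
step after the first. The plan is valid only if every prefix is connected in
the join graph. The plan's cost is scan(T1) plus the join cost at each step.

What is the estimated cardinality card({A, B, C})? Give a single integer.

100

Tables in S: A(300), B(50), C(60)
Edges inside S: B-A(d=75), B-C(d=60), A-C(d=2)
numerator = 300 * 50 * 60 = 900000
denominator = 75 * 60 * 2 = 9000
card(S) = 900000 / 9000 = 100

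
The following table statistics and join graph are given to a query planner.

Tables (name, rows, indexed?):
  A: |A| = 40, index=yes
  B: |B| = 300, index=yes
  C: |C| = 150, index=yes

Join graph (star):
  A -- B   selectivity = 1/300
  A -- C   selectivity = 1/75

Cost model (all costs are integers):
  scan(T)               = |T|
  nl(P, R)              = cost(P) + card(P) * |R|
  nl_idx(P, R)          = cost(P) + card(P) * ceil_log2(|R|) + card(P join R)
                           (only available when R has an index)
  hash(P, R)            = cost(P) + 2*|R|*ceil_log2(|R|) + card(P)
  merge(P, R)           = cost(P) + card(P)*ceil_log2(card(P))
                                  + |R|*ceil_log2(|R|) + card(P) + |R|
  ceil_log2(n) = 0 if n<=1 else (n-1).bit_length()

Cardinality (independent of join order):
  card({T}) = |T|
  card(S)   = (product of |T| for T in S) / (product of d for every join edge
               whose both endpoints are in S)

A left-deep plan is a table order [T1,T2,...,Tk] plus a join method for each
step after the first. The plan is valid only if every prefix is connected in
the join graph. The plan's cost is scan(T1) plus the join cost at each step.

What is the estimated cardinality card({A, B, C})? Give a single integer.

Tables in S: A(40), B(300), C(150)
Edges inside S: A-B(d=300), A-C(d=75)
numerator = 40 * 300 * 150 = 1800000
denominator = 300 * 75 = 22500
card(S) = 1800000 / 22500 = 80

80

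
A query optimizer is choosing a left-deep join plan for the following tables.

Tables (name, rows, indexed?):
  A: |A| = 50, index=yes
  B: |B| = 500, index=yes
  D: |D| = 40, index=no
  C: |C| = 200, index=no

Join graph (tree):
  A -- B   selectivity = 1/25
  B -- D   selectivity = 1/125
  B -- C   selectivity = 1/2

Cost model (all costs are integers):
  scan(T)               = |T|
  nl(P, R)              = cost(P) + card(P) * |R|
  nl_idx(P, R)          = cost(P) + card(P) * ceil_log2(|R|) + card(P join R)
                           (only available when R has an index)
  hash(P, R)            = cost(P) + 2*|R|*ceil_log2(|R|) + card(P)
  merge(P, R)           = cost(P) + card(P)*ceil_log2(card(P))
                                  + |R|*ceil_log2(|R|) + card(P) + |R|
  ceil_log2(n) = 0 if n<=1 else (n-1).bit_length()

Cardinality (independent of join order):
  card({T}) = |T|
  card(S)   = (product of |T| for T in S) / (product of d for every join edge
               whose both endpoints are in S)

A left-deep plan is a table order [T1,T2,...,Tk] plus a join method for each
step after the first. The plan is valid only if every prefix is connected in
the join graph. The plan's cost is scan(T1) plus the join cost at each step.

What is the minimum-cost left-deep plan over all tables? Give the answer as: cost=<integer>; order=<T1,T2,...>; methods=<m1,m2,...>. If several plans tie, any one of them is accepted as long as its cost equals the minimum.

Selinger DP (subsets sized 1..n):
  {A}: scan cost=50, card=50
  {B}: scan cost=500, card=500
  {D}: scan cost=40, card=40
  {C}: scan cost=200, card=200
  {AB}: card=1000; try (B,nl_idx)→1500, (A,hash)→1600, (A,nl_idx)→4500, (B,merge)→5400, (A,merge)→5850, (B,hash)→9100 …(+2); best=1500 via (B,nl_idx)
  {BD}: card=160; try (B,nl_idx)→560, (D,hash)→1480, (B,merge)→5320, (D,merge)→5780, (B,hash)→9080, (B,nl)→20040 …(+1); best=560 via (B,nl_idx)
  {BC}: card=50000; try (C,hash)→4200, (B,merge)→7000, (C,merge)→7300, (B,hash)→9400, (B,nl_idx)→52000, (B,nl)→100200 …(+1); best=4200 via (C,hash)
  {ABD}: card=320; try (A,hash)→1320, (A,nl_idx)→1840, (A,merge)→2350, (D,hash)→2980, (A,nl)→8560, (D,merge)→12780 …(+1); best=1320 via (A,hash)
  {ABC}: card=100000; try (C,hash)→5700, (C,merge)→14300, (A,hash)→54800, (C,nl)→201500, (A,nl_idx)→404200, (A,merge)→854550 …(+1); best=5700 via (C,hash)
  {BCD}: card=16000; try (C,merge)→3800, (C,hash)→3920, (C,nl)→32560, (D,hash)→54680, (D,merge)→854480, (D,nl)→2004200; best=3800 via (C,merge)
  {ABCD}: card=32000; try (C,hash)→4840, (C,merge)→6320, (A,hash)→20400, (C,nl)→65320, (D,hash)→106180, (A,nl_idx)→131800 …(+4); best=4840 via (C,hash)

cost=4840; order=D,B,A,C; methods=nl_idx,hash,hash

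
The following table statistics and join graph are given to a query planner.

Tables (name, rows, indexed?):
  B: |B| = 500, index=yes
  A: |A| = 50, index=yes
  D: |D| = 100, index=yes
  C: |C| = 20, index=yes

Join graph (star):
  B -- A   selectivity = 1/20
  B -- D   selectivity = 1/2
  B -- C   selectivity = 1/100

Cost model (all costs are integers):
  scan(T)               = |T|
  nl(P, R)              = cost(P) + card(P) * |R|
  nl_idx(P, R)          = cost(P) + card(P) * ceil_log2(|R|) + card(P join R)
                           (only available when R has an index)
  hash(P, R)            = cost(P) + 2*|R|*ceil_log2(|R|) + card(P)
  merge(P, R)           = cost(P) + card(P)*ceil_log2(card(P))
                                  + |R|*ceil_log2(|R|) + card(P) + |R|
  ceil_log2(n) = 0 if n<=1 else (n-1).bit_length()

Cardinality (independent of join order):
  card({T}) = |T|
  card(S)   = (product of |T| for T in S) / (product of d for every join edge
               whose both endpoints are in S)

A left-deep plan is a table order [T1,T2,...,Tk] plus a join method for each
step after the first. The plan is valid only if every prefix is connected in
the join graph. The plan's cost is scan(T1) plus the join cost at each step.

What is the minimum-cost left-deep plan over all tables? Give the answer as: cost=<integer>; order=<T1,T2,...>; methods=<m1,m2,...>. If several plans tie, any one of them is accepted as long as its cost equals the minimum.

cost=2650; order=C,B,A,D; methods=nl_idx,hash,hash

Selinger DP (subsets sized 1..n):
  {B}: scan cost=500, card=500
  {A}: scan cost=50, card=50
  {D}: scan cost=100, card=100
  {C}: scan cost=20, card=20
  {AB}: card=1250; try (A,hash)→1600, (B,nl_idx)→1750, (A,nl_idx)→4750, (B,merge)→5400, (A,merge)→5850, (B,hash)→9100 …(+2); best=1600 via (A,hash)
  {BD}: card=25000; try (D,hash)→2400, (B,merge)→5900, (D,merge)→6300, (B,hash)→9200, (B,nl_idx)→26000, (D,nl_idx)→29000 …(+2); best=2400 via (D,hash)
  {BC}: card=100; try (B,nl_idx)→300, (C,hash)→1200, (C,nl_idx)→3100, (B,merge)→5140, (C,merge)→5620, (B,hash)→9040 …(+2); best=300 via (B,nl_idx)
  {ABD}: card=62500; try (D,hash)→4250, (D,merge)→17400, (A,hash)→28000, (D,nl_idx)→72850, (D,nl)→126600, (A,nl_idx)→214900 …(+2); best=4250 via (D,hash)
  {ABC}: card=250; try (A,hash)→1000, (A,nl_idx)→1150, (A,merge)→1450, (C,hash)→3050, (A,nl)→5300, (C,nl_idx)→8100 …(+2); best=1000 via (A,hash)
  {BCD}: card=5000; try (D,hash)→1800, (D,merge)→1900, (D,nl_idx)→6000, (D,nl)→10300, (C,hash)→27600, (C,nl_idx)→132400 …(+2); best=1800 via (D,hash)
  {ABCD}: card=12500; try (D,hash)→2650, (D,merge)→4050, (A,hash)→7400, (D,nl_idx)→15250, (D,nl)→26000, (A,nl_idx)→44300 …(+6); best=2650 via (D,hash)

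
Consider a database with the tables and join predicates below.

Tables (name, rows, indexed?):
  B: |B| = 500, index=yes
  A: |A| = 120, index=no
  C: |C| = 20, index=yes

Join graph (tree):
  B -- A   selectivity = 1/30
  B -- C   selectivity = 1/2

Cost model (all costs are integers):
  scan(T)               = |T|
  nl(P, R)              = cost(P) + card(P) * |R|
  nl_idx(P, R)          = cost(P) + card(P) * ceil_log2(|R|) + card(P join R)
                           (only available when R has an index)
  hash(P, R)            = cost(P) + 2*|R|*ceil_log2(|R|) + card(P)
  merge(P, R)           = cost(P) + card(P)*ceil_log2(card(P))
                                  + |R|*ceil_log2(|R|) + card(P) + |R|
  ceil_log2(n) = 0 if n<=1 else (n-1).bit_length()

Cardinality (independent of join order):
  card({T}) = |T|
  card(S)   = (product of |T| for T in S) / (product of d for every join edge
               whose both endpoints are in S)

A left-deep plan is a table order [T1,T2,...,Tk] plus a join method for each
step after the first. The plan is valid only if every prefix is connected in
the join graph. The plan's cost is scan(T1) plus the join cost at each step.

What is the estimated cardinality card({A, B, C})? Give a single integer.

Tables in S: A(120), B(500), C(20)
Edges inside S: B-A(d=30), B-C(d=2)
numerator = 120 * 500 * 20 = 1200000
denominator = 30 * 2 = 60
card(S) = 1200000 / 60 = 20000

20000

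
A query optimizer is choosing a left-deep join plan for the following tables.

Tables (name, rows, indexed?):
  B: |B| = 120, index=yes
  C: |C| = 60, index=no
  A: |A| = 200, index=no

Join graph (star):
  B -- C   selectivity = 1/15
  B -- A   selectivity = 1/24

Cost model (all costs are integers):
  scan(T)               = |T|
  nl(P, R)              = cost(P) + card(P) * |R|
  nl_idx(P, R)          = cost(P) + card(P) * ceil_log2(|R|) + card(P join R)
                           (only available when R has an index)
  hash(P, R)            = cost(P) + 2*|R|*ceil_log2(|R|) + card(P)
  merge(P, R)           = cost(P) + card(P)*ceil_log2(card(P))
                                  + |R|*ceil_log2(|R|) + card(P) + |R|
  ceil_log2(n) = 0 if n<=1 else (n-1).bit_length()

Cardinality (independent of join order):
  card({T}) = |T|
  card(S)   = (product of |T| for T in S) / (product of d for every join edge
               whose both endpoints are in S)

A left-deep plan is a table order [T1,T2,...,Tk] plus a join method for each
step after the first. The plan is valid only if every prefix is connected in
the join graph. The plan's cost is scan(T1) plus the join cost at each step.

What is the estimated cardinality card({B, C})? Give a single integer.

480

Tables in S: B(120), C(60)
Edges inside S: B-C(d=15)
numerator = 120 * 60 = 7200
denominator = 15 = 15
card(S) = 7200 / 15 = 480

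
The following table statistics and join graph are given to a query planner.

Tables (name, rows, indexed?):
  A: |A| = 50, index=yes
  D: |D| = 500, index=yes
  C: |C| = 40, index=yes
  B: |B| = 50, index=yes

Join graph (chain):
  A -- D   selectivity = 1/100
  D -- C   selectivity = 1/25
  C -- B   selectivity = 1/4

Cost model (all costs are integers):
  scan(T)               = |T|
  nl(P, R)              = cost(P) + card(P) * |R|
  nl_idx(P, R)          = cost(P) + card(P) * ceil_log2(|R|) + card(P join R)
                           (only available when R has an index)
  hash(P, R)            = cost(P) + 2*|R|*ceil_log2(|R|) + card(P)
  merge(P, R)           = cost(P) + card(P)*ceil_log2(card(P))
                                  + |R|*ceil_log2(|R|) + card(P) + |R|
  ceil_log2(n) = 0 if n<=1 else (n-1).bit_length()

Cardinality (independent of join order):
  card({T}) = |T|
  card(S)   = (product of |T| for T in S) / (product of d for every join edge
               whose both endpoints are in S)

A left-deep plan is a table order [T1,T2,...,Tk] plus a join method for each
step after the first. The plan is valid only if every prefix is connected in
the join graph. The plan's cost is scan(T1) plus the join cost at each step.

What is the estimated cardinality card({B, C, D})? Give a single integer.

10000

Tables in S: B(50), C(40), D(500)
Edges inside S: D-C(d=25), C-B(d=4)
numerator = 50 * 40 * 500 = 1000000
denominator = 25 * 4 = 100
card(S) = 1000000 / 100 = 10000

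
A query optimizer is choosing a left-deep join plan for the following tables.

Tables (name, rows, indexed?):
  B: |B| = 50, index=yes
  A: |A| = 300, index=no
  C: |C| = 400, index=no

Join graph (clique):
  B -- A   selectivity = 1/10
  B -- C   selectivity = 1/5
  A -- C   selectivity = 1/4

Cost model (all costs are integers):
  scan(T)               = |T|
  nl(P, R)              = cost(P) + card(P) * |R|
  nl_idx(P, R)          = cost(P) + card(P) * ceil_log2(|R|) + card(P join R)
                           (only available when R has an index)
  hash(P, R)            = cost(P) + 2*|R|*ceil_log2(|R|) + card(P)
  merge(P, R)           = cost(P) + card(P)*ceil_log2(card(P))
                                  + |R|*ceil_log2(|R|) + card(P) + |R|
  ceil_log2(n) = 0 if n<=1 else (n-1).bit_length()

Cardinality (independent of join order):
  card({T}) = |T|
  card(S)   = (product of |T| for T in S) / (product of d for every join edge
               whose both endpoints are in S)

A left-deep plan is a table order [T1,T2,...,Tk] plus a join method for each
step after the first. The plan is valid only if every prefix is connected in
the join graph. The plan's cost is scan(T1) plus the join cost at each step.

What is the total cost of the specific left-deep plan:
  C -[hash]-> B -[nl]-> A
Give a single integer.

1201400

step 1: scan C: cost=400, card=400
step 2: join B via hash
    card(P join B) = 400*50/(5) = 4000
    cost = 400 + 2*50*6 + 400 = 1400
step 3: join A via nl
    card(P join A) = 4000*300/(10*4) = 30000
    cost = 1400 + 4000*300 = 1201400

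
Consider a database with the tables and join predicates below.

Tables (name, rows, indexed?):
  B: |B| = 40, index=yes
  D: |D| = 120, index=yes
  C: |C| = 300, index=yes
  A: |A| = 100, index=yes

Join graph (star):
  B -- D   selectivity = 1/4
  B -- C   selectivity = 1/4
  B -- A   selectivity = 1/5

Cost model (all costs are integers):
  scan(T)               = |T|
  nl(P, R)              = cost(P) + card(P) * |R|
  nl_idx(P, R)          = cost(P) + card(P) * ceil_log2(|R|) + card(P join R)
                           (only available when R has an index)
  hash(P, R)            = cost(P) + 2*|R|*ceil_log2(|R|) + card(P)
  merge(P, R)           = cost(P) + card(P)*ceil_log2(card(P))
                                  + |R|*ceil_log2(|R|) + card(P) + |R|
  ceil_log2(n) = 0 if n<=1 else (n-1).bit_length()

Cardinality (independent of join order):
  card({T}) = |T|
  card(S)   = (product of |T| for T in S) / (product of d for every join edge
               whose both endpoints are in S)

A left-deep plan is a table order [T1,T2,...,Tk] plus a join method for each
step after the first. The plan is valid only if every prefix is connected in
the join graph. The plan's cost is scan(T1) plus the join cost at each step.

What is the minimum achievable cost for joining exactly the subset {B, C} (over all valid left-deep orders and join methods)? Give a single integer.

1080

Selinger DP over subsets of {B,C}:
  {B}: scan cost=40, card=40
  {C}: scan cost=300, card=300
  {BC}: card=3000; try (B,hash)→1080, (C,merge)→3320, (C,nl_idx)→3400, (B,merge)→3580, (B,nl_idx)→5100, (C,hash)→5480 …(+2); best=1080 via (B,hash)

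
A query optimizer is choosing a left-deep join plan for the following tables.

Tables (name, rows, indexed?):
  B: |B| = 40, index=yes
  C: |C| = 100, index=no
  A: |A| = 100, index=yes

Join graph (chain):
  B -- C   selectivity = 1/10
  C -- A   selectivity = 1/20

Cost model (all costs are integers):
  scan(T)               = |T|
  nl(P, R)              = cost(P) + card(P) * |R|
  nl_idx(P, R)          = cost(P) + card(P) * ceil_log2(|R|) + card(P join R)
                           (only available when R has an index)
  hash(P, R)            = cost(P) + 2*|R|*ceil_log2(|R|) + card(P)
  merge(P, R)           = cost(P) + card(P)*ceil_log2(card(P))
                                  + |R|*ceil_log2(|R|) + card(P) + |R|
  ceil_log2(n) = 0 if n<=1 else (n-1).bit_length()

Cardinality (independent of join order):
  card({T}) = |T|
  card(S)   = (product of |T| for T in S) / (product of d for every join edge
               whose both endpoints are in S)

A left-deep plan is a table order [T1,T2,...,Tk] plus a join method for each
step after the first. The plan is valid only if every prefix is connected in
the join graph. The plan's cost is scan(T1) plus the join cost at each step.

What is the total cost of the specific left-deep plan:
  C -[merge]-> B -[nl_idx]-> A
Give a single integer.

5980

step 1: scan C: cost=100, card=100
step 2: join B via merge
    card(P join B) = 100*40/(10) = 400
    cost = 100 + 100*7 + 40*6 + 100 + 40 = 1180
step 3: join A via nl_idx
    card(P join A) = 400*100/(20) = 2000
    cost = 1180 + 400*7 + 2000 = 5980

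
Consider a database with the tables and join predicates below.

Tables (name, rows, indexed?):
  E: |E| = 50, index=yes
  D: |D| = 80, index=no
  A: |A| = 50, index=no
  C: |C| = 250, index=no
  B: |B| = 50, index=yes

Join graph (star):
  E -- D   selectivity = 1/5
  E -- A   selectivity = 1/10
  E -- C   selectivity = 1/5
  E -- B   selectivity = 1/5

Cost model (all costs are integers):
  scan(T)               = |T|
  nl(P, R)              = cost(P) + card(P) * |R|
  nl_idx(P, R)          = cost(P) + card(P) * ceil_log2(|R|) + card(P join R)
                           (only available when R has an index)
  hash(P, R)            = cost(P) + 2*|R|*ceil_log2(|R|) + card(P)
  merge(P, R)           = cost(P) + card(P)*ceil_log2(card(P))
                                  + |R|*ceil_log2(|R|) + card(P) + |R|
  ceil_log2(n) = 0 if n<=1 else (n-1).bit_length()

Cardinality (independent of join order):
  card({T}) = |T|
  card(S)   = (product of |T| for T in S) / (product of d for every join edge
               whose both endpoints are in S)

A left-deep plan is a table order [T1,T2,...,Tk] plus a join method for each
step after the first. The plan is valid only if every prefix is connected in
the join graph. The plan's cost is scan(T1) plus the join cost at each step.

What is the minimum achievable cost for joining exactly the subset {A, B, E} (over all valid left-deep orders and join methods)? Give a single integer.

Selinger DP over subsets of {A,B,E}:
  {E}: scan cost=50, card=50
  {A}: scan cost=50, card=50
  {B}: scan cost=50, card=50
  {AE}: card=250; try (E,nl_idx)→600, (E,hash)→700, (A,hash)→700, (E,merge)→750, (A,merge)→750, (E,nl)→2550 …(+1); best=600 via (E,nl_idx)
  {BE}: card=500; try (E,hash)→700, (B,hash)→700, (E,merge)→750, (B,merge)→750, (E,nl_idx)→850, (B,nl_idx)→850 …(+2); best=700 via (E,hash)
  {ABE}: card=2500; try (B,hash)→1450, (A,hash)→1800, (B,merge)→3200, (B,nl_idx)→4600, (A,merge)→6050, (B,nl)→13100 …(+1); best=1450 via (B,hash)

1450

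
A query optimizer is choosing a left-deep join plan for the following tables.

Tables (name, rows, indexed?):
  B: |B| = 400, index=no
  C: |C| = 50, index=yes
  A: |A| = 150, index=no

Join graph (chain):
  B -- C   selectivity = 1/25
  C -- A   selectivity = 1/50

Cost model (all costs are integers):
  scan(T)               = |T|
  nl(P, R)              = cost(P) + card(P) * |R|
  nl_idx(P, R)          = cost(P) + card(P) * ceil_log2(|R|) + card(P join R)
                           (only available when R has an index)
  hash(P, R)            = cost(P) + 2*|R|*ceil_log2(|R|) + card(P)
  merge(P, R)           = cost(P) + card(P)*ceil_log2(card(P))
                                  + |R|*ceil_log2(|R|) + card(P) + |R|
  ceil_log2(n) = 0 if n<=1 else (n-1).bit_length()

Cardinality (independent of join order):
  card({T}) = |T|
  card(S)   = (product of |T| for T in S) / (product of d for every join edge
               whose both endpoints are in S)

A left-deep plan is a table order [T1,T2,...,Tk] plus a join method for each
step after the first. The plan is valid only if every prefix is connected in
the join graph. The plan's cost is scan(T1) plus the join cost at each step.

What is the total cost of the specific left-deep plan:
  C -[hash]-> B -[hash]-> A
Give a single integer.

10500

step 1: scan C: cost=50, card=50
step 2: join B via hash
    card(P join B) = 50*400/(25) = 800
    cost = 50 + 2*400*9 + 50 = 7300
step 3: join A via hash
    card(P join A) = 800*150/(50) = 2400
    cost = 7300 + 2*150*8 + 800 = 10500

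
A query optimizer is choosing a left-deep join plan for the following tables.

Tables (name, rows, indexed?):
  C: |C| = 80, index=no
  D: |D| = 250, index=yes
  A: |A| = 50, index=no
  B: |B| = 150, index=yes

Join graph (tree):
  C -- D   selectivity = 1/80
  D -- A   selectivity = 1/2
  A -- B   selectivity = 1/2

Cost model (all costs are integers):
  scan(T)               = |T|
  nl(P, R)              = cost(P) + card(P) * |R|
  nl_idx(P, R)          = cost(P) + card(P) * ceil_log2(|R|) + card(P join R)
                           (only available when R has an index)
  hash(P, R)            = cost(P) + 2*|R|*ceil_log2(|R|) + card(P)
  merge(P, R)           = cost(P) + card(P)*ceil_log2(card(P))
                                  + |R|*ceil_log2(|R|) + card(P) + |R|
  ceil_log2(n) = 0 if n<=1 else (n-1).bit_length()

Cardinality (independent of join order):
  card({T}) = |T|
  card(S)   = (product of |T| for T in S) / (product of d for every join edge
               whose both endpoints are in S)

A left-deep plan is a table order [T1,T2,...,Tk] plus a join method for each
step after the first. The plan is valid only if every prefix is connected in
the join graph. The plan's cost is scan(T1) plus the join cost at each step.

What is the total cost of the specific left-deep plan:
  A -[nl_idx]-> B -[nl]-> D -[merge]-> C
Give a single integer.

step 1: scan A: cost=50, card=50
step 2: join B via nl_idx
    card(P join B) = 50*150/(2) = 3750
    cost = 50 + 50*8 + 3750 = 4200
step 3: join D via nl
    card(P join D) = 3750*250/(2) = 468750
    cost = 4200 + 3750*250 = 941700
step 4: join C via merge
    card(P join C) = 468750*80/(80) = 468750
    cost = 941700 + 468750*19 + 80*7 + 468750 + 80 = 10317340

10317340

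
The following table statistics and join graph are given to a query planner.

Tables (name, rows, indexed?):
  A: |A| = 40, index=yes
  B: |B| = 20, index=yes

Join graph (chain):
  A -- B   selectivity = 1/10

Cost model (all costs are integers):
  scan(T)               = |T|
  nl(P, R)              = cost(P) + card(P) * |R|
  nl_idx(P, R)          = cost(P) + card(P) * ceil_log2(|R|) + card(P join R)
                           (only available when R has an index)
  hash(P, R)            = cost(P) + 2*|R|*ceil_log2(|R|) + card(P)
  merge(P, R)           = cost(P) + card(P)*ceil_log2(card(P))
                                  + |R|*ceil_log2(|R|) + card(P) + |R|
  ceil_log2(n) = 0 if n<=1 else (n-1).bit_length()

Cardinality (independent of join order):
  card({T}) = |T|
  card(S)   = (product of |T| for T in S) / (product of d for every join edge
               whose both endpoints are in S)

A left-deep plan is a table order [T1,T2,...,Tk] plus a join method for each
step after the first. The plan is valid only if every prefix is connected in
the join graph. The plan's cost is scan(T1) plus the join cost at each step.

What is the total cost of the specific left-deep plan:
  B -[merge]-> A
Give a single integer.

420

step 1: scan B: cost=20, card=20
step 2: join A via merge
    card(P join A) = 20*40/(10) = 80
    cost = 20 + 20*5 + 40*6 + 20 + 40 = 420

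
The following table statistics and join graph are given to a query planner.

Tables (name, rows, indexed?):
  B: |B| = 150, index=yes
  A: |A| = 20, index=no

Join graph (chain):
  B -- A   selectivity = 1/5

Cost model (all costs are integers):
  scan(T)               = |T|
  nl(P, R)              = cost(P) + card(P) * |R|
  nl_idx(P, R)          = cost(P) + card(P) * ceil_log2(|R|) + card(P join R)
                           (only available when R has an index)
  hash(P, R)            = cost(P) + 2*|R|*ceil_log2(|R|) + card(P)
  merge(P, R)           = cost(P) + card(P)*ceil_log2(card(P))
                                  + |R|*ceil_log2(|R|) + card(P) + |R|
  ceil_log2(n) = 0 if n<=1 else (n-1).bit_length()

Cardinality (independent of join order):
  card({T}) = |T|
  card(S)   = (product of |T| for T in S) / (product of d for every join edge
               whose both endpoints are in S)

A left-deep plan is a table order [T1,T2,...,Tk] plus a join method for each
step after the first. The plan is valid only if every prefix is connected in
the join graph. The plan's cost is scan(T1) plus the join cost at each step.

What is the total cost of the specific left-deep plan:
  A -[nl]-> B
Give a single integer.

3020

step 1: scan A: cost=20, card=20
step 2: join B via nl
    card(P join B) = 20*150/(5) = 600
    cost = 20 + 20*150 = 3020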